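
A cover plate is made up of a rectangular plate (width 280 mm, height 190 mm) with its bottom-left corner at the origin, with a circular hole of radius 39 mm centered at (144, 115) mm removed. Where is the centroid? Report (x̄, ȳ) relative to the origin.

x̄ = 139.61 mm, ȳ = 93.03 mm

plate: A = 280 × 190 = 53200.00, centroid at (140.00, 95.00).
hole: A = −π·39² = -4778.36, centroid at (144.00, 115.00).
ΣA = 48421.64 mm²
ΣAx̄ = (53200.00)(140.00) + (-4778.36)(144.00) = 6759915.81 mm³
ΣAȳ = (53200.00)(95.00) + (-4778.36)(115.00) = 4504488.32 mm³
x̄ = 6759915.81 / 48421.64 = 139.61 mm
ȳ = 4504488.32 / 48421.64 = 93.03 mm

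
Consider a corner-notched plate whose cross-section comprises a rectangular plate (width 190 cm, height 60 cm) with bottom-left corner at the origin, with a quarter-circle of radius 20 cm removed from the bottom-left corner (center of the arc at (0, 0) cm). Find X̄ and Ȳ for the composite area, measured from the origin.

plate: A = 190 × 60 = 11400.00, centroid at (95.00, 30.00).
removed quarter-circle: A = −¼π·20² = -314.16, centroid at (8.49, 8.49).
ΣA = 11085.84 cm², ΣAX̄ = 1080333.33 cm³, ΣAȲ = 339333.33 cm³.
X̄ = 1080333.33/11085.84 = 97.45 cm; Ȳ = 339333.33/11085.84 = 30.61 cm.

X̄ = 97.45 cm, Ȳ = 30.61 cm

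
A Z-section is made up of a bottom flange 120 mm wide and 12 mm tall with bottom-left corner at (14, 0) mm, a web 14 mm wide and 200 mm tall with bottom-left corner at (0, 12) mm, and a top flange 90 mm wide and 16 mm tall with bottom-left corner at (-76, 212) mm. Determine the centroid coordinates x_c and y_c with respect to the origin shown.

x_c = 14.35 mm, y_c = 112.51 mm

Part | A | x̄ᵢ | ȳᵢ | A·x̄ᵢ | A·ȳᵢ
bottom flange | 1440.00 | 74.00 | 6.00 | 106560.00 | 8640.00
web | 2800.00 | 7.00 | 112.00 | 19600.00 | 313600.00
top flange | 1440.00 | -31.00 | 220.00 | -44640.00 | 316800.00
Σ | 5680.00 |  |  | 81520.00 | 639040.00
x_c = 81520.00 / 5680.00 = 14.35 mm
y_c = 639040.00 / 5680.00 = 112.51 mm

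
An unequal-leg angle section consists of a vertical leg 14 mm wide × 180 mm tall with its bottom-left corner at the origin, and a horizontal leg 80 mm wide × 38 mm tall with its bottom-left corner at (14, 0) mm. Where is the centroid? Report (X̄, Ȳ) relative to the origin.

X̄ = 32.70 mm, Ȳ = 51.18 mm

vertical leg: A = 14 × 180 = 2520.00, centroid at (7.00, 90.00).
horizontal leg: A = 80 × 38 = 3040.00, centroid at (54.00, 19.00).
ΣA = 5560.00 mm², ΣAX̄ = 181800.00 mm³, ΣAȲ = 284560.00 mm³.
X̄ = 181800.00/5560.00 = 32.70 mm; Ȳ = 284560.00/5560.00 = 51.18 mm.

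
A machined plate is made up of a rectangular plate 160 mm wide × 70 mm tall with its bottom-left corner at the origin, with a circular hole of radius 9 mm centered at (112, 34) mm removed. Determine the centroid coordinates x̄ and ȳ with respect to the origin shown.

plate: A = 160 × 70 = 11200.00, centroid at (80.00, 35.00).
hole: A = −π·9² = -254.47, centroid at (112.00, 34.00).
ΣA = 10945.53 mm²
ΣAx̄ = (11200.00)(80.00) + (-254.47)(112.00) = 867499.47 mm³
ΣAȳ = (11200.00)(35.00) + (-254.47)(34.00) = 383348.05 mm³
x̄ = 867499.47 / 10945.53 = 79.26 mm
ȳ = 383348.05 / 10945.53 = 35.02 mm

x̄ = 79.26 mm, ȳ = 35.02 mm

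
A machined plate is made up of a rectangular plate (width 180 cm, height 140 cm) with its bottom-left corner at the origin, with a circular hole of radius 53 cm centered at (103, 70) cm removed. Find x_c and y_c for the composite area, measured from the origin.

plate: A = 180 × 140 = 25200.00, centroid at (90.00, 70.00).
hole: A = −π·53² = -8824.73, centroid at (103.00, 70.00).
ΣA = 16375.27 cm²
ΣAx_c = (25200.00)(90.00) + (-8824.73)(103.00) = 1359052.42 cm³
ΣAy_c = (25200.00)(70.00) + (-8824.73)(70.00) = 1146268.64 cm³
x_c = 1359052.42 / 16375.27 = 82.99 cm
y_c = 1146268.64 / 16375.27 = 70.00 cm

x_c = 82.99 cm, y_c = 70.00 cm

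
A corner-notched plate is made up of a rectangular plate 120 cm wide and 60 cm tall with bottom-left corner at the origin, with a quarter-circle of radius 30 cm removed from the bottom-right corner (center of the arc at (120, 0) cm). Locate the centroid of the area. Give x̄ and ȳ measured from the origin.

plate: A = 120 × 60 = 7200.00, centroid at (60.00, 30.00).
removed quarter-circle: A = −¼π·30² = -706.86, centroid at (107.27, 12.73).
ΣA = 6493.14 cm²
ΣAx̄ = (7200.00)(60.00) + (-706.86)(107.27) = 356177.00 cm³
ΣAȳ = (7200.00)(30.00) + (-706.86)(12.73) = 207000.00 cm³
x̄ = 356177.00 / 6493.14 = 54.85 cm
ȳ = 207000.00 / 6493.14 = 31.88 cm

x̄ = 54.85 cm, ȳ = 31.88 cm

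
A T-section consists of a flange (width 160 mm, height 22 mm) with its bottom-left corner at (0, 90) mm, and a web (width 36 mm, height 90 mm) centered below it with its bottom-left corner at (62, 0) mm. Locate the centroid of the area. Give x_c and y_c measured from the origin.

Part | A | x̄ᵢ | ȳᵢ | A·x̄ᵢ | A·ȳᵢ
web | 3240.00 | 80.00 | 45.00 | 259200.00 | 145800.00
flange | 3520.00 | 80.00 | 101.00 | 281600.00 | 355520.00
Σ | 6760.00 |  |  | 540800.00 | 501320.00
x_c = 540800.00 / 6760.00 = 80.00 mm
y_c = 501320.00 / 6760.00 = 74.16 mm

x_c = 80.00 mm, y_c = 74.16 mm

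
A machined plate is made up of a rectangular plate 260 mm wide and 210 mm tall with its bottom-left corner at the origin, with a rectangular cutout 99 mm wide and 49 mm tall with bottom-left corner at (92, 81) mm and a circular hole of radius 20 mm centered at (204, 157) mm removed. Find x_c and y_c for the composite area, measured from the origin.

x_c = 126.93 mm, y_c = 103.60 mm

plate: A = 260 × 210 = 54600.00, centroid at (130.00, 105.00).
hole 1: A = −(99 × 49) = -4851.00, centroid at (141.50, 105.50).
hole 2: A = −π·20² = -1256.64, centroid at (204.00, 157.00).
ΣA = 48492.36 mm², ΣAx_c = 6155229.54 mm³, ΣAy_c = 5023927.48 mm³.
x_c = 6155229.54/48492.36 = 126.93 mm; y_c = 5023927.48/48492.36 = 103.60 mm.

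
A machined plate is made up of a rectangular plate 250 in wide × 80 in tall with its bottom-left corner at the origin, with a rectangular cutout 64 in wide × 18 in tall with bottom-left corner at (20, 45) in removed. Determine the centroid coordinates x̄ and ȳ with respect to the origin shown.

x̄ = 129.46 in, ȳ = 39.14 in

plate: A = 250 × 80 = 20000.00, centroid at (125.00, 40.00).
hole: A = −(64 × 18) = -1152.00, centroid at (52.00, 54.00).
ΣA = 18848.00 in², ΣAx̄ = 2440096.00 in³, ΣAȳ = 737792.00 in³.
x̄ = 2440096.00/18848.00 = 129.46 in; ȳ = 737792.00/18848.00 = 39.14 in.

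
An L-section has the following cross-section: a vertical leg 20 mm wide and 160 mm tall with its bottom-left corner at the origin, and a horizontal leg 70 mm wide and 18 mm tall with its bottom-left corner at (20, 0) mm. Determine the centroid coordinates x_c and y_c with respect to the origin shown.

vertical leg: A = 20 × 160 = 3200.00, centroid at (10.00, 80.00).
horizontal leg: A = 70 × 18 = 1260.00, centroid at (55.00, 9.00).
ΣA = 4460.00 mm²
ΣAx_c = (3200.00)(10.00) + (1260.00)(55.00) = 101300.00 mm³
ΣAy_c = (3200.00)(80.00) + (1260.00)(9.00) = 267340.00 mm³
x_c = 101300.00 / 4460.00 = 22.71 mm
y_c = 267340.00 / 4460.00 = 59.94 mm

x_c = 22.71 mm, y_c = 59.94 mm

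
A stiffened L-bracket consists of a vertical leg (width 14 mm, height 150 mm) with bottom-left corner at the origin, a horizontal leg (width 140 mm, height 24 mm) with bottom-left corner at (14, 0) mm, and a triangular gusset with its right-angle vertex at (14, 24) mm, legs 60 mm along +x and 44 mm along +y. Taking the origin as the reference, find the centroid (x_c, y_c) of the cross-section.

Part | A | x̄ᵢ | ȳᵢ | A·x̄ᵢ | A·ȳᵢ
vertical leg | 2100.00 | 7.00 | 75.00 | 14700.00 | 157500.00
horizontal leg | 3360.00 | 84.00 | 12.00 | 282240.00 | 40320.00
gusset | 1320.00 | 34.00 | 38.67 | 44880.00 | 51040.00
Σ | 6780.00 |  |  | 341820.00 | 248860.00
x_c = 341820.00 / 6780.00 = 50.42 mm
y_c = 248860.00 / 6780.00 = 36.71 mm

x_c = 50.42 mm, y_c = 36.71 mm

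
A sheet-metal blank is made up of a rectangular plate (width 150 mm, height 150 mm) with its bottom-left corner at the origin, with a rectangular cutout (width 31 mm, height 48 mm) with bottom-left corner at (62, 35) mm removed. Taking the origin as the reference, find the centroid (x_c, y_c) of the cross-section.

Part | A | x̄ᵢ | ȳᵢ | A·x̄ᵢ | A·ȳᵢ
plate | 22500.00 | 75.00 | 75.00 | 1687500.00 | 1687500.00
hole | -1488.00 | 77.50 | 59.00 | -115320.00 | -87792.00
Σ | 21012.00 |  |  | 1572180.00 | 1599708.00
x_c = 1572180.00 / 21012.00 = 74.82 mm
y_c = 1599708.00 / 21012.00 = 76.13 mm

x_c = 74.82 mm, y_c = 76.13 mm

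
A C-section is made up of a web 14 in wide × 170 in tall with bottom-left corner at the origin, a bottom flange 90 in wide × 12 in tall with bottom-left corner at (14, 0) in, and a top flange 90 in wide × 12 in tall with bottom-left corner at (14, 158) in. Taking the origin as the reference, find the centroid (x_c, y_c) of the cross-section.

web: A = 14 × 170 = 2380.00, centroid at (7.00, 85.00).
bottom flange: A = 90 × 12 = 1080.00, centroid at (59.00, 6.00).
top flange: A = 90 × 12 = 1080.00, centroid at (59.00, 164.00).
ΣA = 4540.00 in²
ΣAx_c = (2380.00)(7.00) + (1080.00)(59.00) + (1080.00)(59.00) = 144100.00 in³
ΣAy_c = (2380.00)(85.00) + (1080.00)(6.00) + (1080.00)(164.00) = 385900.00 in³
x_c = 144100.00 / 4540.00 = 31.74 in
y_c = 385900.00 / 4540.00 = 85.00 in

x_c = 31.74 in, y_c = 85.00 in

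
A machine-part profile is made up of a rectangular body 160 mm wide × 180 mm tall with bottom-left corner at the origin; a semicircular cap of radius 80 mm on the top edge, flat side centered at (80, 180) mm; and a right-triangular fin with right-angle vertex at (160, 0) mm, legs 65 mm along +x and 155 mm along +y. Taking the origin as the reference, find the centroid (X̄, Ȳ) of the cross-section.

rectangular body: A = 160 × 180 = 28800.00, centroid at (80.00, 90.00).
semicircular top: A = ½π·80² = 10053.10, centroid at (80.00, 213.95).
triangular fin: A = ½·65·155 = 5037.50, centroid at (181.67, 51.67).
ΣA = 43890.60 mm²
ΣAX̄ = (28800.00)(80.00) + (10053.10)(80.00) + (5037.50)(181.67) = 4023393.55 mm³
ΣAȲ = (28800.00)(90.00) + (10053.10)(213.95) + (5037.50)(51.67) = 5003161.54 mm³
X̄ = 4023393.55 / 43890.60 = 91.67 mm
Ȳ = 5003161.54 / 43890.60 = 113.99 mm

X̄ = 91.67 mm, Ȳ = 113.99 mm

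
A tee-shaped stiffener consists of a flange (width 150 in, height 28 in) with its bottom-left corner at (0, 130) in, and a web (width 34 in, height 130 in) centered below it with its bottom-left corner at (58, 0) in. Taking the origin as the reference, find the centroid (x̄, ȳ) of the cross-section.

x̄ = 75.00 in, ȳ = 103.49 in

web: A = 34 × 130 = 4420.00, centroid at (75.00, 65.00).
flange: A = 150 × 28 = 4200.00, centroid at (75.00, 144.00).
ΣA = 8620.00 in², ΣAx̄ = 646500.00 in³, ΣAȳ = 892100.00 in³.
x̄ = 646500.00/8620.00 = 75.00 in; ȳ = 892100.00/8620.00 = 103.49 in.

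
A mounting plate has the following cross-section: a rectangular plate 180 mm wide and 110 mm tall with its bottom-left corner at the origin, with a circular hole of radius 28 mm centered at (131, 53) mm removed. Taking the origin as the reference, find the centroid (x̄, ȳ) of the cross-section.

Part | A | x̄ᵢ | ȳᵢ | A·x̄ᵢ | A·ȳᵢ
plate | 19800.00 | 90.00 | 55.00 | 1782000.00 | 1089000.00
hole | -2463.01 | 131.00 | 53.00 | -322654.13 | -130539.46
Σ | 17336.99 |  |  | 1459345.87 | 958460.54
x̄ = 1459345.87 / 17336.99 = 84.18 mm
ȳ = 958460.54 / 17336.99 = 55.28 mm

x̄ = 84.18 mm, ȳ = 55.28 mm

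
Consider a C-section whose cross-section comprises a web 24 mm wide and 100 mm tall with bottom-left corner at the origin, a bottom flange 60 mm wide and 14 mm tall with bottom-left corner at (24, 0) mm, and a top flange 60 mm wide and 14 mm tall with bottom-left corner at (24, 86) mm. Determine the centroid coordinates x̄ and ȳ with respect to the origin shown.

x̄ = 29.29 mm, ȳ = 50.00 mm

web: A = 24 × 100 = 2400.00, centroid at (12.00, 50.00).
bottom flange: A = 60 × 14 = 840.00, centroid at (54.00, 7.00).
top flange: A = 60 × 14 = 840.00, centroid at (54.00, 93.00).
ΣA = 4080.00 mm²
ΣAx̄ = (2400.00)(12.00) + (840.00)(54.00) + (840.00)(54.00) = 119520.00 mm³
ΣAȳ = (2400.00)(50.00) + (840.00)(7.00) + (840.00)(93.00) = 204000.00 mm³
x̄ = 119520.00 / 4080.00 = 29.29 mm
ȳ = 204000.00 / 4080.00 = 50.00 mm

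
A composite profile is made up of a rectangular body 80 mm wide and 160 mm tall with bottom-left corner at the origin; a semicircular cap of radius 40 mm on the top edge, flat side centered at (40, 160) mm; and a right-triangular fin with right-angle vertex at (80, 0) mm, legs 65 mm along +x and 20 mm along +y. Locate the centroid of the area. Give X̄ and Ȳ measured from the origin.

X̄ = 42.51 mm, Ȳ = 92.28 mm

rectangular body: A = 80 × 160 = 12800.00, centroid at (40.00, 80.00).
semicircular top: A = ½π·40² = 2513.27, centroid at (40.00, 176.98).
triangular fin: A = ½·65·20 = 650.00, centroid at (101.67, 6.67).
ΣA = 15963.27 mm², ΣAX̄ = 678614.30 mm³, ΣAȲ = 1473123.86 mm³.
X̄ = 678614.30/15963.27 = 42.51 mm; Ȳ = 1473123.86/15963.27 = 92.28 mm.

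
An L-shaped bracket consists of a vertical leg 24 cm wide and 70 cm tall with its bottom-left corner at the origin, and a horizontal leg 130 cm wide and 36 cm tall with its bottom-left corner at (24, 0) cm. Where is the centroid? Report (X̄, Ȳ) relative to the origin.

X̄ = 68.66 cm, Ȳ = 22.49 cm

vertical leg: A = 24 × 70 = 1680.00, centroid at (12.00, 35.00).
horizontal leg: A = 130 × 36 = 4680.00, centroid at (89.00, 18.00).
ΣA = 6360.00 cm², ΣAX̄ = 436680.00 cm³, ΣAȲ = 143040.00 cm³.
X̄ = 436680.00/6360.00 = 68.66 cm; Ȳ = 143040.00/6360.00 = 22.49 cm.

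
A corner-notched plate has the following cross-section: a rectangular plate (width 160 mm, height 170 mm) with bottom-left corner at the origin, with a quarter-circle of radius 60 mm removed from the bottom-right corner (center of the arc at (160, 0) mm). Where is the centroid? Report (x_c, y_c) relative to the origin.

x_c = 73.67 mm, y_c = 91.91 mm

plate: A = 160 × 170 = 27200.00, centroid at (80.00, 85.00).
removed quarter-circle: A = −¼π·60² = -2827.43, centroid at (134.54, 25.46).
ΣA = 24372.57 mm²
ΣAx_c = (27200.00)(80.00) + (-2827.43)(134.54) = 1795610.66 mm³
ΣAy_c = (27200.00)(85.00) + (-2827.43)(25.46) = 2240000.00 mm³
x_c = 1795610.66 / 24372.57 = 73.67 mm
y_c = 2240000.00 / 24372.57 = 91.91 mm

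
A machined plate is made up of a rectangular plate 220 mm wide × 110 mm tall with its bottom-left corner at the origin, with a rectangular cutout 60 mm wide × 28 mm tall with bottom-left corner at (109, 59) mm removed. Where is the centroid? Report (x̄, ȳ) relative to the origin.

x̄ = 107.84 mm, ȳ = 53.66 mm

plate: A = 220 × 110 = 24200.00, centroid at (110.00, 55.00).
hole: A = −(60 × 28) = -1680.00, centroid at (139.00, 73.00).
ΣA = 22520.00 mm², ΣAx̄ = 2428480.00 mm³, ΣAȳ = 1208360.00 mm³.
x̄ = 2428480.00/22520.00 = 107.84 mm; ȳ = 1208360.00/22520.00 = 53.66 mm.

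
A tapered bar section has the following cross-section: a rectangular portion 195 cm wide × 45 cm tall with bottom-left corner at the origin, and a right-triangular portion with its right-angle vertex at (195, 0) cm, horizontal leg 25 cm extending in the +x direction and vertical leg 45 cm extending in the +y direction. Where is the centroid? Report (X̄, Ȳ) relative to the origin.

X̄ = 103.88 cm, Ȳ = 22.05 cm

rectangular portion: A = 195 × 45 = 8775.00, centroid at (97.50, 22.50).
triangular portion: A = ½·25·45 = 562.50, centroid at (203.33, 15.00).
ΣA = 9337.50 cm², ΣAX̄ = 969937.50 cm³, ΣAȲ = 205875.00 cm³.
X̄ = 969937.50/9337.50 = 103.88 cm; Ȳ = 205875.00/9337.50 = 22.05 cm.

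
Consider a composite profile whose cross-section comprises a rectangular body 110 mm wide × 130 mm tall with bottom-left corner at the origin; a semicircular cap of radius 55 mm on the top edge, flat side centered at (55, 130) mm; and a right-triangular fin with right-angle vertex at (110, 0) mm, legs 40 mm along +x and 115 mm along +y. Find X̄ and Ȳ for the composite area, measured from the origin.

X̄ = 62.36 mm, Ȳ = 81.79 mm

rectangular body: A = 110 × 130 = 14300.00, centroid at (55.00, 65.00).
semicircular top: A = ½π·55² = 4751.66, centroid at (55.00, 153.34).
triangular fin: A = ½·40·115 = 2300.00, centroid at (123.33, 38.33).
ΣA = 21351.66 mm²
ΣAX̄ = (14300.00)(55.00) + (4751.66)(55.00) + (2300.00)(123.33) = 1331507.91 mm³
ΣAȲ = (14300.00)(65.00) + (4751.66)(153.34) + (2300.00)(38.33) = 1746298.99 mm³
X̄ = 1331507.91 / 21351.66 = 62.36 mm
Ȳ = 1746298.99 / 21351.66 = 81.79 mm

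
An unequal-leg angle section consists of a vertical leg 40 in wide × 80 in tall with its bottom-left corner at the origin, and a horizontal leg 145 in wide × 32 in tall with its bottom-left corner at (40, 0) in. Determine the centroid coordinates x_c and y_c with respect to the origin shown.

x_c = 74.74 in, y_c = 25.80 in

vertical leg: A = 40 × 80 = 3200.00, centroid at (20.00, 40.00).
horizontal leg: A = 145 × 32 = 4640.00, centroid at (112.50, 16.00).
ΣA = 7840.00 in²
ΣAx_c = (3200.00)(20.00) + (4640.00)(112.50) = 586000.00 in³
ΣAy_c = (3200.00)(40.00) + (4640.00)(16.00) = 202240.00 in³
x_c = 586000.00 / 7840.00 = 74.74 in
y_c = 202240.00 / 7840.00 = 25.80 in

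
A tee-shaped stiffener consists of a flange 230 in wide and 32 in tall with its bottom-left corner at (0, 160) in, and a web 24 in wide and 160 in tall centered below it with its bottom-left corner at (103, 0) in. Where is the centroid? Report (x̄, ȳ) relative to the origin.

web: A = 24 × 160 = 3840.00, centroid at (115.00, 80.00).
flange: A = 230 × 32 = 7360.00, centroid at (115.00, 176.00).
ΣA = 11200.00 in²
ΣAx̄ = (3840.00)(115.00) + (7360.00)(115.00) = 1288000.00 in³
ΣAȳ = (3840.00)(80.00) + (7360.00)(176.00) = 1602560.00 in³
x̄ = 1288000.00 / 11200.00 = 115.00 in
ȳ = 1602560.00 / 11200.00 = 143.09 in

x̄ = 115.00 in, ȳ = 143.09 in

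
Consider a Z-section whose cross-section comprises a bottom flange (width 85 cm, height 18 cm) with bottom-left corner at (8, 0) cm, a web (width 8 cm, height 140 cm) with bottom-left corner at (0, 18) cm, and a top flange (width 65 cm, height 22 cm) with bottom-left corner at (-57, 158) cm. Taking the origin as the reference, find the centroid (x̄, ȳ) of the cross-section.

x̄ = 11.45 cm, ȳ = 86.76 cm

bottom flange: A = 85 × 18 = 1530.00, centroid at (50.50, 9.00).
web: A = 8 × 140 = 1120.00, centroid at (4.00, 88.00).
top flange: A = 65 × 22 = 1430.00, centroid at (-24.50, 169.00).
ΣA = 4080.00 cm², ΣAx̄ = 46710.00 cm³, ΣAȳ = 354000.00 cm³.
x̄ = 46710.00/4080.00 = 11.45 cm; ȳ = 354000.00/4080.00 = 86.76 cm.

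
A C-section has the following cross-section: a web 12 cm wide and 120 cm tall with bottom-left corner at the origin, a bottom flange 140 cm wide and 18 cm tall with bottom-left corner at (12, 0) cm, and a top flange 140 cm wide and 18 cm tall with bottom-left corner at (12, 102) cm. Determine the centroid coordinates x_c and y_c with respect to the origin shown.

x_c = 65.11 cm, y_c = 60.00 cm

Part | A | x̄ᵢ | ȳᵢ | A·x̄ᵢ | A·ȳᵢ
web | 1440.00 | 6.00 | 60.00 | 8640.00 | 86400.00
bottom flange | 2520.00 | 82.00 | 9.00 | 206640.00 | 22680.00
top flange | 2520.00 | 82.00 | 111.00 | 206640.00 | 279720.00
Σ | 6480.00 |  |  | 421920.00 | 388800.00
x_c = 421920.00 / 6480.00 = 65.11 cm
y_c = 388800.00 / 6480.00 = 60.00 cm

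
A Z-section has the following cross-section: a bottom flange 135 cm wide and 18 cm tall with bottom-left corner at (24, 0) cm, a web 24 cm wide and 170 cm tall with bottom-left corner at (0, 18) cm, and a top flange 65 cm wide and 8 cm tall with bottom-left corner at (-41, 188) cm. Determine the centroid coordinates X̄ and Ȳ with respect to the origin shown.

X̄ = 37.96 cm, Ȳ = 77.09 cm

bottom flange: A = 135 × 18 = 2430.00, centroid at (91.50, 9.00).
web: A = 24 × 170 = 4080.00, centroid at (12.00, 103.00).
top flange: A = 65 × 8 = 520.00, centroid at (-8.50, 192.00).
ΣA = 7030.00 cm², ΣAX̄ = 266885.00 cm³, ΣAȲ = 541950.00 cm³.
X̄ = 266885.00/7030.00 = 37.96 cm; Ȳ = 541950.00/7030.00 = 77.09 cm.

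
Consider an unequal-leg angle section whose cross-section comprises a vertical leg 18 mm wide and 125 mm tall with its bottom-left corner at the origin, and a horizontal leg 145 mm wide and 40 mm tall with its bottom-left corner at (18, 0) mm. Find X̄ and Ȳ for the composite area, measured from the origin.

X̄ = 67.72 mm, Ȳ = 31.88 mm

vertical leg: A = 18 × 125 = 2250.00, centroid at (9.00, 62.50).
horizontal leg: A = 145 × 40 = 5800.00, centroid at (90.50, 20.00).
ΣA = 8050.00 mm², ΣAX̄ = 545150.00 mm³, ΣAȲ = 256625.00 mm³.
X̄ = 545150.00/8050.00 = 67.72 mm; Ȳ = 256625.00/8050.00 = 31.88 mm.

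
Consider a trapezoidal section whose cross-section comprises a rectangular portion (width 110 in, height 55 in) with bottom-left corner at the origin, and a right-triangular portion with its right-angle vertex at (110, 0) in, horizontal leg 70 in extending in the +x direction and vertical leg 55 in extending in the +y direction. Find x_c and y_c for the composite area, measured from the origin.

Part | A | x̄ᵢ | ȳᵢ | A·x̄ᵢ | A·ȳᵢ
rectangular portion | 6050.00 | 55.00 | 27.50 | 332750.00 | 166375.00
triangular portion | 1925.00 | 133.33 | 18.33 | 256666.67 | 35291.67
Σ | 7975.00 |  |  | 589416.67 | 201666.67
x_c = 589416.67 / 7975.00 = 73.91 in
y_c = 201666.67 / 7975.00 = 25.29 in

x_c = 73.91 in, y_c = 25.29 in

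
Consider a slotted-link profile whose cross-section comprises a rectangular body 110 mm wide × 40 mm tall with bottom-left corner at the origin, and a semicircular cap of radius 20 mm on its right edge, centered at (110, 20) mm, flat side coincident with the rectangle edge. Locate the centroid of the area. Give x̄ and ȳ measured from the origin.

x̄ = 62.93 mm, ȳ = 20.00 mm

rectangular body: A = 110 × 40 = 4400.00, centroid at (55.00, 20.00).
semicircular end: A = ½π·20² = 628.32, centroid at (118.49, 20.00).
ΣA = 5028.32 mm²
ΣAx̄ = (4400.00)(55.00) + (628.32)(118.49) = 316448.37 mm³
ΣAȳ = (4400.00)(20.00) + (628.32)(20.00) = 100566.37 mm³
x̄ = 316448.37 / 5028.32 = 62.93 mm
ȳ = 100566.37 / 5028.32 = 20.00 mm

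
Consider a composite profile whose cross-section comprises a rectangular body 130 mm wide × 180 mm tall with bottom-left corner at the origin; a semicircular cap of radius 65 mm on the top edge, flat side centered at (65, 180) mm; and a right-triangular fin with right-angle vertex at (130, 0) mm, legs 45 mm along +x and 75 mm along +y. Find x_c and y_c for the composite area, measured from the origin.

rectangular body: A = 130 × 180 = 23400.00, centroid at (65.00, 90.00).
semicircular top: A = ½π·65² = 6636.61, centroid at (65.00, 207.59).
triangular fin: A = ½·45·75 = 1687.50, centroid at (145.00, 25.00).
ΣA = 31724.11 mm², ΣAx_c = 2197067.44 mm³, ΣAy_c = 3525861.44 mm³.
x_c = 2197067.44/31724.11 = 69.26 mm; y_c = 3525861.44/31724.11 = 111.14 mm.

x_c = 69.26 mm, y_c = 111.14 mm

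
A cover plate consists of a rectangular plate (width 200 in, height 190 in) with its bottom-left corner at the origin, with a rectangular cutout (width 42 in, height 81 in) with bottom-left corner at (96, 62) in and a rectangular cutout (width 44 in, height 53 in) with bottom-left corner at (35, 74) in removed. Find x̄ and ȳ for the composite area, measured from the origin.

Part | A | x̄ᵢ | ȳᵢ | A·x̄ᵢ | A·ȳᵢ
plate | 38000.00 | 100.00 | 95.00 | 3800000.00 | 3610000.00
hole 1 | -3402.00 | 117.00 | 102.50 | -398034.00 | -348705.00
hole 2 | -2332.00 | 57.00 | 100.50 | -132924.00 | -234366.00
Σ | 32266.00 |  |  | 3269042.00 | 3026929.00
x̄ = 3269042.00 / 32266.00 = 101.32 in
ȳ = 3026929.00 / 32266.00 = 93.81 in

x̄ = 101.32 in, ȳ = 93.81 in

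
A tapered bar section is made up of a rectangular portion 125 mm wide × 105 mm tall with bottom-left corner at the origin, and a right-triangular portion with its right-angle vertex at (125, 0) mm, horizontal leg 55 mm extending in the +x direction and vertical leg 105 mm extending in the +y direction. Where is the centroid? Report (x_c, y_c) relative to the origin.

rectangular portion: A = 125 × 105 = 13125.00, centroid at (62.50, 52.50).
triangular portion: A = ½·55·105 = 2887.50, centroid at (143.33, 35.00).
ΣA = 16012.50 mm², ΣAx_c = 1234187.50 mm³, ΣAy_c = 790125.00 mm³.
x_c = 1234187.50/16012.50 = 77.08 mm; y_c = 790125.00/16012.50 = 49.34 mm.

x_c = 77.08 mm, y_c = 49.34 mm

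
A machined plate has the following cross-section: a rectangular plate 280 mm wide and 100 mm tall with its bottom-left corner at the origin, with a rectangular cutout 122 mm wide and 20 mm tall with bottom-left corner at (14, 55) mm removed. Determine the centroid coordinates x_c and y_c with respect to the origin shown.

plate: A = 280 × 100 = 28000.00, centroid at (140.00, 50.00).
hole: A = −(122 × 20) = -2440.00, centroid at (75.00, 65.00).
ΣA = 25560.00 mm²
ΣAx_c = (28000.00)(140.00) + (-2440.00)(75.00) = 3737000.00 mm³
ΣAy_c = (28000.00)(50.00) + (-2440.00)(65.00) = 1241400.00 mm³
x_c = 3737000.00 / 25560.00 = 146.21 mm
y_c = 1241400.00 / 25560.00 = 48.57 mm

x_c = 146.21 mm, y_c = 48.57 mm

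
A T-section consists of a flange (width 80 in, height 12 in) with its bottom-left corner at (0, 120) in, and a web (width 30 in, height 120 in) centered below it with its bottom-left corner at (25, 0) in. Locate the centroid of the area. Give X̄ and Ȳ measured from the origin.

X̄ = 40.00 in, Ȳ = 73.89 in

web: A = 30 × 120 = 3600.00, centroid at (40.00, 60.00).
flange: A = 80 × 12 = 960.00, centroid at (40.00, 126.00).
ΣA = 4560.00 in², ΣAX̄ = 182400.00 in³, ΣAȲ = 336960.00 in³.
X̄ = 182400.00/4560.00 = 40.00 in; Ȳ = 336960.00/4560.00 = 73.89 in.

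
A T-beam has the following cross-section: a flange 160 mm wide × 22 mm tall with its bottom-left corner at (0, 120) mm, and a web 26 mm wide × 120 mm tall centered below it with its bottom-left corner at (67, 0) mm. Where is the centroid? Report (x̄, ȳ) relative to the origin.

web: A = 26 × 120 = 3120.00, centroid at (80.00, 60.00).
flange: A = 160 × 22 = 3520.00, centroid at (80.00, 131.00).
ΣA = 6640.00 mm², ΣAx̄ = 531200.00 mm³, ΣAȳ = 648320.00 mm³.
x̄ = 531200.00/6640.00 = 80.00 mm; ȳ = 648320.00/6640.00 = 97.64 mm.

x̄ = 80.00 mm, ȳ = 97.64 mm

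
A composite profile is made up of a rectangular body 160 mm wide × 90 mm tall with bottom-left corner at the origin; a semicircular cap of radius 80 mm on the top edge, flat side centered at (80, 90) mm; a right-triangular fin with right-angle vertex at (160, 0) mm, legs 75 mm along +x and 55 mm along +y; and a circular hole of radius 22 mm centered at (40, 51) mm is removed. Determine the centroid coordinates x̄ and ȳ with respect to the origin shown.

x̄ = 91.10 mm, ȳ = 74.19 mm

Part | A | x̄ᵢ | ȳᵢ | A·x̄ᵢ | A·ȳᵢ
rectangular body | 14400.00 | 80.00 | 45.00 | 1152000.00 | 648000.00
semicircular top | 10053.10 | 80.00 | 123.95 | 804247.72 | 1246112.02
triangular fin | 2062.50 | 185.00 | 18.33 | 381562.50 | 37812.50
hole | -1520.53 | 40.00 | 51.00 | -60821.23 | -77547.07
Σ | 24995.07 |  |  | 2276988.99 | 1854377.44
x̄ = 2276988.99 / 24995.07 = 91.10 mm
ȳ = 1854377.44 / 24995.07 = 74.19 mm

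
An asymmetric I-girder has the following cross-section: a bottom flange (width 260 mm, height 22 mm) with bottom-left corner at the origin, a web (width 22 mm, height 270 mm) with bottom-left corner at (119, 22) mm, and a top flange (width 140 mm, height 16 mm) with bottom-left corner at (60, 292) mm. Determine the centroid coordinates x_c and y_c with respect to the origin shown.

x_c = 130.00 mm, y_c = 119.96 mm

bottom flange: A = 260 × 22 = 5720.00, centroid at (130.00, 11.00).
web: A = 22 × 270 = 5940.00, centroid at (130.00, 157.00).
top flange: A = 140 × 16 = 2240.00, centroid at (130.00, 300.00).
ΣA = 13900.00 mm², ΣAx_c = 1807000.00 mm³, ΣAy_c = 1667500.00 mm³.
x_c = 1807000.00/13900.00 = 130.00 mm; y_c = 1667500.00/13900.00 = 119.96 mm.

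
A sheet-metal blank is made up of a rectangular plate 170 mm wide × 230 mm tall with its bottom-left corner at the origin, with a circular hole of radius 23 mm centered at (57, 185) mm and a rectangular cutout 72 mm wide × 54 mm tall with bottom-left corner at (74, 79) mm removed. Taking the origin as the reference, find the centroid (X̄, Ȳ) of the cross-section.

X̄ = 83.49 mm, Ȳ = 112.58 mm

plate: A = 170 × 230 = 39100.00, centroid at (85.00, 115.00).
hole 1: A = −π·23² = -1661.90, centroid at (57.00, 185.00).
hole 2: A = −(72 × 54) = -3888.00, centroid at (110.00, 106.00).
ΣA = 33550.10 mm²
ΣAX̄ = (39100.00)(85.00) + (-1661.90)(57.00) + (-3888.00)(110.00) = 2801091.56 mm³
ΣAȲ = (39100.00)(115.00) + (-1661.90)(185.00) + (-3888.00)(106.00) = 3776920.03 mm³
X̄ = 2801091.56 / 33550.10 = 83.49 mm
Ȳ = 3776920.03 / 33550.10 = 112.58 mm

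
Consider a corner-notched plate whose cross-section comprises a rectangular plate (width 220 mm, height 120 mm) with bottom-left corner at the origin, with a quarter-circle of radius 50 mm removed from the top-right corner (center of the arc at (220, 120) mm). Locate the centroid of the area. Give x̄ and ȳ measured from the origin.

x̄ = 102.87 mm, ȳ = 56.88 mm

plate: A = 220 × 120 = 26400.00, centroid at (110.00, 60.00).
removed quarter-circle: A = −¼π·50² = -1963.50, centroid at (198.78, 98.78).
ΣA = 24436.50 mm², ΣAx̄ = 2513697.68 mm³, ΣAȳ = 1390047.22 mm³.
x̄ = 2513697.68/24436.50 = 102.87 mm; ȳ = 1390047.22/24436.50 = 56.88 mm.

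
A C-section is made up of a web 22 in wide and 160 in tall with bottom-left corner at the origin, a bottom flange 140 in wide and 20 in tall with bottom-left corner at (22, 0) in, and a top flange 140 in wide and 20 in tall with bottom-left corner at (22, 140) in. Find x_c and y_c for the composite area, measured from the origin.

x_c = 60.74 in, y_c = 80.00 in

web: A = 22 × 160 = 3520.00, centroid at (11.00, 80.00).
bottom flange: A = 140 × 20 = 2800.00, centroid at (92.00, 10.00).
top flange: A = 140 × 20 = 2800.00, centroid at (92.00, 150.00).
ΣA = 9120.00 in², ΣAx_c = 553920.00 in³, ΣAy_c = 729600.00 in³.
x_c = 553920.00/9120.00 = 60.74 in; y_c = 729600.00/9120.00 = 80.00 in.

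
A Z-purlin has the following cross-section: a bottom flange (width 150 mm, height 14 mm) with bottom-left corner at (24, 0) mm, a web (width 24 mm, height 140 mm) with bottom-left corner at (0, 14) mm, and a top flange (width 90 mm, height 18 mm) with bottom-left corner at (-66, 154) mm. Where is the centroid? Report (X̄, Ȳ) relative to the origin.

bottom flange: A = 150 × 14 = 2100.00, centroid at (99.00, 7.00).
web: A = 24 × 140 = 3360.00, centroid at (12.00, 84.00).
top flange: A = 90 × 18 = 1620.00, centroid at (-21.00, 163.00).
ΣA = 7080.00 mm², ΣAX̄ = 214200.00 mm³, ΣAȲ = 561000.00 mm³.
X̄ = 214200.00/7080.00 = 30.25 mm; Ȳ = 561000.00/7080.00 = 79.24 mm.

X̄ = 30.25 mm, Ȳ = 79.24 mm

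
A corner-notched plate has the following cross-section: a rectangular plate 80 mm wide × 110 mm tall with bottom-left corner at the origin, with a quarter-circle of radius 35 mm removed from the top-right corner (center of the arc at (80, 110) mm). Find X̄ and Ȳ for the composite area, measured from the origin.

plate: A = 80 × 110 = 8800.00, centroid at (40.00, 55.00).
removed quarter-circle: A = −¼π·35² = -962.11, centroid at (65.15, 95.15).
ΣA = 7837.89 mm²
ΣAX̄ = (8800.00)(40.00) + (-962.11)(65.15) = 289322.65 mm³
ΣAȲ = (8800.00)(55.00) + (-962.11)(95.15) = 392459.26 mm³
X̄ = 289322.65 / 7837.89 = 36.91 mm
Ȳ = 392459.26 / 7837.89 = 50.07 mm

X̄ = 36.91 mm, Ȳ = 50.07 mm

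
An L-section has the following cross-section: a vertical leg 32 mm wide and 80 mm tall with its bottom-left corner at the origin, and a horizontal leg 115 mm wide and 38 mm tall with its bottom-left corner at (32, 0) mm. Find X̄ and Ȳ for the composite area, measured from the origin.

X̄ = 62.35 mm, Ȳ = 26.76 mm

vertical leg: A = 32 × 80 = 2560.00, centroid at (16.00, 40.00).
horizontal leg: A = 115 × 38 = 4370.00, centroid at (89.50, 19.00).
ΣA = 6930.00 mm², ΣAX̄ = 432075.00 mm³, ΣAȲ = 185430.00 mm³.
X̄ = 432075.00/6930.00 = 62.35 mm; Ȳ = 185430.00/6930.00 = 26.76 mm.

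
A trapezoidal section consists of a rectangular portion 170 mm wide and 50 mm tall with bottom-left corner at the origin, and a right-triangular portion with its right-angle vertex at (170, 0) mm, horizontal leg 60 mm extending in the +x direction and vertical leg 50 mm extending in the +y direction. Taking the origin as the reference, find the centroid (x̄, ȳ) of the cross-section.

x̄ = 100.75 mm, ȳ = 23.75 mm

Part | A | x̄ᵢ | ȳᵢ | A·x̄ᵢ | A·ȳᵢ
rectangular portion | 8500.00 | 85.00 | 25.00 | 722500.00 | 212500.00
triangular portion | 1500.00 | 190.00 | 16.67 | 285000.00 | 25000.00
Σ | 10000.00 |  |  | 1007500.00 | 237500.00
x̄ = 1007500.00 / 10000.00 = 100.75 mm
ȳ = 237500.00 / 10000.00 = 23.75 mm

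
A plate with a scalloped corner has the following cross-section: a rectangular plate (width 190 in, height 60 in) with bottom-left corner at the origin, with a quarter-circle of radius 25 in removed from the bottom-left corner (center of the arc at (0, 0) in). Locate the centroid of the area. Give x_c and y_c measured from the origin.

plate: A = 190 × 60 = 11400.00, centroid at (95.00, 30.00).
removed quarter-circle: A = −¼π·25² = -490.87, centroid at (10.61, 10.61).
ΣA = 10909.13 in²
ΣAx_c = (11400.00)(95.00) + (-490.87)(10.61) = 1077791.67 in³
ΣAy_c = (11400.00)(30.00) + (-490.87)(10.61) = 336791.67 in³
x_c = 1077791.67 / 10909.13 = 98.80 in
y_c = 336791.67 / 10909.13 = 30.87 in

x_c = 98.80 in, y_c = 30.87 in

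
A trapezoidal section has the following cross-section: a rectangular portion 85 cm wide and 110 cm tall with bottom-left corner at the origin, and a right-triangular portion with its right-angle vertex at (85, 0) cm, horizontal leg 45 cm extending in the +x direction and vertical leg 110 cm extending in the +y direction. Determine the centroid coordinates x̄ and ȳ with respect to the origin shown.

rectangular portion: A = 85 × 110 = 9350.00, centroid at (42.50, 55.00).
triangular portion: A = ½·45·110 = 2475.00, centroid at (100.00, 36.67).
ΣA = 11825.00 cm², ΣAx̄ = 644875.00 cm³, ΣAȳ = 605000.00 cm³.
x̄ = 644875.00/11825.00 = 54.53 cm; ȳ = 605000.00/11825.00 = 51.16 cm.

x̄ = 54.53 cm, ȳ = 51.16 cm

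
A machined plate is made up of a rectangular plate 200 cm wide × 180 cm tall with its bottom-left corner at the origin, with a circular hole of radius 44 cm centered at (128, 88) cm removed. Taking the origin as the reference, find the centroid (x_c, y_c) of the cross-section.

Part | A | x̄ᵢ | ȳᵢ | A·x̄ᵢ | A·ȳᵢ
plate | 36000.00 | 100.00 | 90.00 | 3600000.00 | 3240000.00
hole | -6082.12 | 128.00 | 88.00 | -778511.79 | -535226.86
Σ | 29917.88 |  |  | 2821488.21 | 2704773.14
x_c = 2821488.21 / 29917.88 = 94.31 cm
y_c = 2704773.14 / 29917.88 = 90.41 cm

x_c = 94.31 cm, y_c = 90.41 cm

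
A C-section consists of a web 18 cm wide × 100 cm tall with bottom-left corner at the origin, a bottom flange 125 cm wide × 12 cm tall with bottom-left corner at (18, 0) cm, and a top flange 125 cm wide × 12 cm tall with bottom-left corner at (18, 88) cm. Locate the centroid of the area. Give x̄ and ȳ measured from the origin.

x̄ = 53.69 cm, ȳ = 50.00 cm

web: A = 18 × 100 = 1800.00, centroid at (9.00, 50.00).
bottom flange: A = 125 × 12 = 1500.00, centroid at (80.50, 6.00).
top flange: A = 125 × 12 = 1500.00, centroid at (80.50, 94.00).
ΣA = 4800.00 cm²
ΣAx̄ = (1800.00)(9.00) + (1500.00)(80.50) + (1500.00)(80.50) = 257700.00 cm³
ΣAȳ = (1800.00)(50.00) + (1500.00)(6.00) + (1500.00)(94.00) = 240000.00 cm³
x̄ = 257700.00 / 4800.00 = 53.69 cm
ȳ = 240000.00 / 4800.00 = 50.00 cm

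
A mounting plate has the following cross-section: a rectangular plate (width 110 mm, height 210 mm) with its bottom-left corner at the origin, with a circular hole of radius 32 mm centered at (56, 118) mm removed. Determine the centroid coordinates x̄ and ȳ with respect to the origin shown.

x̄ = 54.84 mm, ȳ = 102.90 mm

Part | A | x̄ᵢ | ȳᵢ | A·x̄ᵢ | A·ȳᵢ
plate | 23100.00 | 55.00 | 105.00 | 1270500.00 | 2425500.00
hole | -3216.99 | 56.00 | 118.00 | -180151.49 | -379604.92
Σ | 19883.01 |  |  | 1090348.51 | 2045895.08
x̄ = 1090348.51 / 19883.01 = 54.84 mm
ȳ = 2045895.08 / 19883.01 = 102.90 mm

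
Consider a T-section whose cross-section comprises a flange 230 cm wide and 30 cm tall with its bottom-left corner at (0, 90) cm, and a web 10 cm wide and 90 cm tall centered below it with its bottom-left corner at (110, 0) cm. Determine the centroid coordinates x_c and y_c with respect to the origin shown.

web: A = 10 × 90 = 900.00, centroid at (115.00, 45.00).
flange: A = 230 × 30 = 6900.00, centroid at (115.00, 105.00).
ΣA = 7800.00 cm², ΣAx_c = 897000.00 cm³, ΣAy_c = 765000.00 cm³.
x_c = 897000.00/7800.00 = 115.00 cm; y_c = 765000.00/7800.00 = 98.08 cm.

x_c = 115.00 cm, y_c = 98.08 cm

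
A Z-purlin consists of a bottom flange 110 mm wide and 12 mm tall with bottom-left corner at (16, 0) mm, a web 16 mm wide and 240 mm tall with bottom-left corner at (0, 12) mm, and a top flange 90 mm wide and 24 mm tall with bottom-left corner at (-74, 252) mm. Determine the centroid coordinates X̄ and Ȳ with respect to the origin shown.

bottom flange: A = 110 × 12 = 1320.00, centroid at (71.00, 6.00).
web: A = 16 × 240 = 3840.00, centroid at (8.00, 132.00).
top flange: A = 90 × 24 = 2160.00, centroid at (-29.00, 264.00).
ΣA = 7320.00 mm², ΣAX̄ = 61800.00 mm³, ΣAȲ = 1085040.00 mm³.
X̄ = 61800.00/7320.00 = 8.44 mm; Ȳ = 1085040.00/7320.00 = 148.23 mm.

X̄ = 8.44 mm, Ȳ = 148.23 mm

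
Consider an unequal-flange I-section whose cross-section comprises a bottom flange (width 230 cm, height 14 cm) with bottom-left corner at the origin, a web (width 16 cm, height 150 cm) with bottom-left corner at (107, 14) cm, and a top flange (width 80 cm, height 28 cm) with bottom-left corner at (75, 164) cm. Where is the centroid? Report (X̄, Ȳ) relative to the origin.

X̄ = 115.00 cm, Ȳ = 80.77 cm

bottom flange: A = 230 × 14 = 3220.00, centroid at (115.00, 7.00).
web: A = 16 × 150 = 2400.00, centroid at (115.00, 89.00).
top flange: A = 80 × 28 = 2240.00, centroid at (115.00, 178.00).
ΣA = 7860.00 cm², ΣAX̄ = 903900.00 cm³, ΣAȲ = 634860.00 cm³.
X̄ = 903900.00/7860.00 = 115.00 cm; Ȳ = 634860.00/7860.00 = 80.77 cm.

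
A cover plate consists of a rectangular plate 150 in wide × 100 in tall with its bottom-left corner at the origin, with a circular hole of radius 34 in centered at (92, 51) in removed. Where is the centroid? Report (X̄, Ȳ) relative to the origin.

plate: A = 150 × 100 = 15000.00, centroid at (75.00, 50.00).
hole: A = −π·34² = -3631.68, centroid at (92.00, 51.00).
ΣA = 11368.32 in²
ΣAX̄ = (15000.00)(75.00) + (-3631.68)(92.00) = 790885.34 in³
ΣAȲ = (15000.00)(50.00) + (-3631.68)(51.00) = 564784.26 in³
X̄ = 790885.34 / 11368.32 = 69.57 in
Ȳ = 564784.26 / 11368.32 = 49.68 in

X̄ = 69.57 in, Ȳ = 49.68 in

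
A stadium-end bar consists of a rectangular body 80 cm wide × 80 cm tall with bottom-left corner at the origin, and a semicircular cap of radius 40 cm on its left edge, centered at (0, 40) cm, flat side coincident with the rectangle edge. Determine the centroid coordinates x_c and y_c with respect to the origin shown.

Part | A | x̄ᵢ | ȳᵢ | A·x̄ᵢ | A·ȳᵢ
rectangular body | 6400.00 | 40.00 | 40.00 | 256000.00 | 256000.00
semicircular end | 2513.27 | -16.98 | 40.00 | -42666.67 | 100530.96
Σ | 8913.27 |  |  | 213333.33 | 356530.96
x_c = 213333.33 / 8913.27 = 23.93 cm
y_c = 356530.96 / 8913.27 = 40.00 cm

x_c = 23.93 cm, y_c = 40.00 cm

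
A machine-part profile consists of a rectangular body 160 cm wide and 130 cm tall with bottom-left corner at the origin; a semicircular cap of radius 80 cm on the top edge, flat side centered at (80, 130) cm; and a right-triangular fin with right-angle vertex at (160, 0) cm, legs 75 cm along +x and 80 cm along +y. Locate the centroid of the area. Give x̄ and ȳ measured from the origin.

x̄ = 89.30 cm, ȳ = 90.99 cm

rectangular body: A = 160 × 130 = 20800.00, centroid at (80.00, 65.00).
semicircular top: A = ½π·80² = 10053.10, centroid at (80.00, 163.95).
triangular fin: A = ½·75·80 = 3000.00, centroid at (185.00, 26.67).
ΣA = 33853.10 cm², ΣAx̄ = 3023247.72 cm³, ΣAȳ = 3080235.88 cm³.
x̄ = 3023247.72/33853.10 = 89.30 cm; ȳ = 3080235.88/33853.10 = 90.99 cm.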